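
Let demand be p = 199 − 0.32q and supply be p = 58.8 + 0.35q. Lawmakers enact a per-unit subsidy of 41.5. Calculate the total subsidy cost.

11254.55

Competitive equilibrium: 199 − 0.32q = 58.8 + 0.35q → q* = 209.2537, p* = 132.0388.
The subsidy lowers effective supply by 41.5: p = 17.3 + 0.35q.
New quantity: 199 − 0.32q = 17.3 + 0.35q → q' = 271.194.
Total subsidy cost = 41.5 × 271.194 = 11254.55.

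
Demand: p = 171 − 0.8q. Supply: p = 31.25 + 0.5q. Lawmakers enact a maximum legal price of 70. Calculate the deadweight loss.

Competitive equilibrium: 171 − 0.8q = 31.25 + 0.5q → q* = 107.5, p* = 85.
At the ceiling p = 70, quantity supplied = (70 − 31.25)/0.5 = 77.5.
Willingness to pay at q' = 77.5: 171 − 0.8·77.5 = 109.
Δq = 107.5 − 77.5 = 30; wedge = 109 − 70 = 39.
Deadweight loss = ½ × 30 × 39 = 585.

585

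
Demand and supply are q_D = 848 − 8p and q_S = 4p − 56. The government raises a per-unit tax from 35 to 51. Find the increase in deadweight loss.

In inverse form: demand p = 106 − 0.125q, supply p = 14 + 0.25q.
Competitive equilibrium: 106 − 0.125q = 14 + 0.25q → q* = 245.3333, p* = 75.3333.
For a per-unit tax t: Δq = t/0.375, so DWL = ½·t·(t/0.375) = t²/0.75.
At t = 35: DWL = 1633.333. At t = 51: DWL = 3468.
Increase = 3468 − 1633.333 = 1834.67.

1834.67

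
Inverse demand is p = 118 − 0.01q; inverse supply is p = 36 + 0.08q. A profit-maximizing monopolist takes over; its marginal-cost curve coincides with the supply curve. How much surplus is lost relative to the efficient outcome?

Competitive equilibrium: 118 − 0.01q = 36 + 0.08q → q* = 911.1111, p* = 108.8889.
Marginal revenue: MR = 118 − 0.02q. Set MR = MC: 118 − 0.02q = 36 + 0.08q → q_m = 820.
Price p_m = 118 − 0.01·820 = 109.8; MC(q_m) = 36 + 0.08·820 = 101.6.
Competitive q* = 911.1111, so Δq = 91.1111; wedge = 109.8 − 101.6 = 8.2.
DWL = ½ × 91.1111 × 8.2 = 373.56.

373.56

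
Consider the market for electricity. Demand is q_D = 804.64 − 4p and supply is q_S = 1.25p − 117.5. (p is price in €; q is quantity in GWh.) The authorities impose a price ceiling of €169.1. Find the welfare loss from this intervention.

€35.15

In inverse form: demand p = 201.16 − 0.25q, supply p = 94 + 0.8q.
Competitive equilibrium: 201.16 − 0.25q = 94 + 0.8q → q* = 102.0571, p* = 175.6457.
At the ceiling p = 169.1, quantity supplied = (169.1 − 94)/0.8 = 93.875.
Willingness to pay at q' = 93.875: 201.16 − 0.25·93.875 = 177.6913.
Δq = 102.0571 − 93.875 = 8.1821; wedge = 177.6913 − 169.1 = 8.5913.
Welfare loss = ½ × 8.1821 × 8.5913 = €35.15.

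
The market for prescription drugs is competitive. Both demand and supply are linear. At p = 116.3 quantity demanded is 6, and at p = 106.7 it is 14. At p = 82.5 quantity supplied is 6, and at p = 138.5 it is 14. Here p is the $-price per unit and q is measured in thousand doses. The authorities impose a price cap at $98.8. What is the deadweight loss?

$13.19 thousand

Demand slope = (106.7 − 116.3)/(14 − 6) = −1.2, so p = 123.5 − 1.2q.
Supply slope = (138.5 − 82.5)/(14 − 6) = 7, so p = 40.5 + 7q.
Competitive equilibrium: 123.5 − 1.2q = 40.5 + 7q → q* = 10.122, p* = 111.3537.
At the ceiling p = 98.8, quantity supplied = (98.8 − 40.5)/7 = 8.3286.
Willingness to pay at q' = 8.3286: 123.5 − 1.2·8.3286 = 113.5057.
Δq = 10.122 − 8.3286 = 1.7934; wedge = 113.5057 − 98.8 = 14.7057.
DWL = ½ × 1.7934 × 14.7057 = $13.19 thousand.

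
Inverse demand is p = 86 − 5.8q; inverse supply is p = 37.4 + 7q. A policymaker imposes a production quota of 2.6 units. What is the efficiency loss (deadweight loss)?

Competitive equilibrium: 86 − 5.8q = 37.4 + 7q → q* = 3.7969, p* = 63.9781.
At q = 2.6: demand price = 86 − 5.8·2.6 = 70.92; supply price = 37.4 + 7·2.6 = 55.6.
Δq = 3.7969 − 2.6 = 1.1969; wedge = 70.92 − 55.6 = 15.32.
DWL = ½ × 1.1969 × 15.32 = 9.17.

9.17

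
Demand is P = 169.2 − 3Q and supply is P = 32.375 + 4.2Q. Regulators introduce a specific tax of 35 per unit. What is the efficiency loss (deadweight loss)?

85.07

Competitive equilibrium: 169.2 − 3Q = 32.375 + 4.2Q → Q* = 19.0035, P* = 112.1896.
With the tax, the buyer price exceeds the seller price by 35: (169.2 − 3Q) − (32.375 + 4.2Q) = 35 → Q' = 14.1424.
ΔQ = 19.0035 − 14.1424 = 4.8611; the wedge equals the tax, 35.
Deadweight loss = ½ × 4.8611 × 35 = 85.07.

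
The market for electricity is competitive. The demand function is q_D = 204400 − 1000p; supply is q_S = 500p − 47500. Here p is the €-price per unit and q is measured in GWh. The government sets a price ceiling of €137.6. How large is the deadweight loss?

€345041.67

In inverse form: demand p = 204.4 − 0.001q, supply p = 95 + 0.002q.
Competitive equilibrium: 204.4 − 0.001q = 95 + 0.002q → q* = 36466.6667, p* = 167.9333.
At the ceiling p = 137.6, quantity supplied = (137.6 − 95)/0.002 = 21300.
Willingness to pay at q' = 21300: 204.4 − 0.001·21300 = 183.1.
Δq = 36466.6667 − 21300 = 15166.6667; wedge = 183.1 − 137.6 = 45.5.
DWL = ½ × 15166.6667 × 45.5 = €345041.67.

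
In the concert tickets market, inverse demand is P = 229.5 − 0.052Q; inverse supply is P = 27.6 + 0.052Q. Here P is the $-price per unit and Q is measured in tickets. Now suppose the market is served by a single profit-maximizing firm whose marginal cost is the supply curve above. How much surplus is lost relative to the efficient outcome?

Competitive equilibrium: 229.5 − 0.052Q = 27.6 + 0.052Q → Q* = 1941.3462, P* = 128.55.
Marginal revenue: MR = 229.5 − 0.104Q. Set MR = MC: 229.5 − 0.104Q = 27.6 + 0.052Q → Q_m = 1294.2308.
Price P_m = 229.5 − 0.052·1294.2308 = 162.2; MC(Q_m) = 27.6 + 0.052·1294.2308 = 94.9.
Competitive Q* = 1941.3462, so ΔQ = 647.1154; wedge = 162.2 − 94.9 = 67.3.
DWL = ½ × 647.1154 × 67.3 = $21775.43.

$21775.43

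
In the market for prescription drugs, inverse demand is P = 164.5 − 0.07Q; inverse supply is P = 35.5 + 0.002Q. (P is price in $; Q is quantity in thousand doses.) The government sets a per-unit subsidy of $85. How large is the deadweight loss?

Competitive equilibrium: 164.5 − 0.07Q = 35.5 + 0.002Q → Q* = 1791.6667, P* = 39.0833.
The subsidy lowers effective supply by 85: P = 0.002Q − 49.5.
New quantity: 164.5 − 0.07Q = 0.002Q − 49.5 → Q' = 2972.2222.
Overproduction ΔQ = 2972.2222 − 1791.6667 = 1180.5555; wedge = subsidy = 85.
Deadweight loss = ½ × 1180.5555 × 85 = $50173.61 thousand.

$50173.61 thousand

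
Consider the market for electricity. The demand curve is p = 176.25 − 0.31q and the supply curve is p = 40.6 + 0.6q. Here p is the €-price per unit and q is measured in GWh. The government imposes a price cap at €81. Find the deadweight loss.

Competitive equilibrium: 176.25 − 0.31q = 40.6 + 0.6q → q* = 149.0659, p* = 130.0396.
At the ceiling p = 81, quantity supplied = (81 − 40.6)/0.6 = 67.3333.
Willingness to pay at q' = 67.3333: 176.25 − 0.31·67.3333 = 155.3767.
Δq = 149.0659 − 67.3333 = 81.7326; wedge = 155.3767 − 81 = 74.3767.
The triangle = ½ × 81.7326 × 74.3767 = €3039.50.

€3039.50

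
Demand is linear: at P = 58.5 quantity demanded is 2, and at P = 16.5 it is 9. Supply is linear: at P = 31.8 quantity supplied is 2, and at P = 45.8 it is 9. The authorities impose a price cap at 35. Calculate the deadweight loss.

Demand slope = (16.5 − 58.5)/(9 − 2) = −6, so P = 70.5 − 6Q.
Supply slope = (45.8 − 31.8)/(9 − 2) = 2, so P = 27.8 + 2Q.
Competitive equilibrium: 70.5 − 6Q = 27.8 + 2Q → Q* = 5.3375, P* = 38.475.
At the ceiling P = 35, quantity supplied = (35 − 27.8)/2 = 3.6.
Willingness to pay at Q' = 3.6: 70.5 − 6·3.6 = 48.9.
ΔQ = 5.3375 − 3.6 = 1.7375; wedge = 48.9 − 35 = 13.9.
The triangle = ½ × 1.7375 × 13.9 = 12.08.

12.08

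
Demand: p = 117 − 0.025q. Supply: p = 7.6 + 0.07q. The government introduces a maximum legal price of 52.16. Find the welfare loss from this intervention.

12598.56

Competitive equilibrium: 117 − 0.025q = 7.6 + 0.07q → q* = 1151.578947, p* = 88.210526.
At the ceiling p = 52.16, quantity supplied = (52.16 − 7.6)/0.07 = 636.571429.
Willingness to pay at q' = 636.571429: 117 − 0.025·636.571429 = 101.085714.
Δq = 1151.578947 − 636.571429 = 515.007518; wedge = 101.085714 − 52.16 = 48.925714.
Deadweight loss = ½ × 515.007518 × 48.925714 = 12598.56.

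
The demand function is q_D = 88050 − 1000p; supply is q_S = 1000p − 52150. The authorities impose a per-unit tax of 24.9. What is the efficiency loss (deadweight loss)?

155002.50

In inverse form: demand p = 88.05 − 0.001q, supply p = 52.15 + 0.001q.
Competitive equilibrium: 88.05 − 0.001q = 52.15 + 0.001q → q* = 17950, p* = 70.1.
With the tax, the buyer price exceeds the seller price by 24.9: (88.05 − 0.001q) − (52.15 + 0.001q) = 24.9 → q' = 5500.
Δq = 17950 − 5500 = 12450; the wedge equals the tax, 24.9.
DWL = ½ × 12450 × 24.9 = 155002.50.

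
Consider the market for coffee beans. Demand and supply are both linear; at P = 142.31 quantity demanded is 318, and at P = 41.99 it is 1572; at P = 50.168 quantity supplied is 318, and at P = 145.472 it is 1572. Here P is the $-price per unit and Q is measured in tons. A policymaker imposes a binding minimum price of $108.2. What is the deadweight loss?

Demand slope = (41.99 − 142.31)/(1572 − 318) = −0.08, so P = 167.75 − 0.08Q.
Supply slope = (145.472 − 50.168)/(1572 − 318) = 0.076, so P = 26 + 0.076Q.
Competitive equilibrium: 167.75 − 0.08Q = 26 + 0.076Q → Q* = 908.6538, P* = 95.0577.
At the floor P = 108.2, quantity demanded = (167.75 − 108.2)/0.08 = 744.375.
Sellers' marginal cost at Q' = 744.375: 26 + 0.076·744.375 = 82.5725.
ΔQ = 908.6538 − 744.375 = 164.2788; wedge = 108.2 − 82.5725 = 25.6275.
The triangle = ½ × 164.2788 × 25.6275 = $2105.03.

$2105.03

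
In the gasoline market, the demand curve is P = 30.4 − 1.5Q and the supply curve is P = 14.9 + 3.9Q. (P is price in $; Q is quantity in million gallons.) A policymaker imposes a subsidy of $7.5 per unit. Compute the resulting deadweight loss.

$5.21 million

Competitive equilibrium: 30.4 − 1.5Q = 14.9 + 3.9Q → Q* = 2.8704, P* = 26.0944.
The subsidy lowers effective supply by 7.5: P = 7.4 + 3.9Q.
New quantity: 30.4 − 1.5Q = 7.4 + 3.9Q → Q' = 4.2593.
Overproduction ΔQ = 4.2593 − 2.8704 = 1.3889; wedge = subsidy = 7.5.
The triangle = ½ × 1.3889 × 7.5 = $5.21 million.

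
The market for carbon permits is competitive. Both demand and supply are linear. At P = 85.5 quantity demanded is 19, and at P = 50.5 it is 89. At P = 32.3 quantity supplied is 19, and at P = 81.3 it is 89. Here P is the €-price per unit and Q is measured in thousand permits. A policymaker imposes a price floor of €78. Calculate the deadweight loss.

€516.27 thousand

Demand slope = (50.5 − 85.5)/(89 − 19) = −0.5, so P = 95 − 0.5Q.
Supply slope = (81.3 − 32.3)/(89 − 19) = 0.7, so P = 19 + 0.7Q.
Competitive equilibrium: 95 − 0.5Q = 19 + 0.7Q → Q* = 63.3333, P* = 63.3333.
At the floor P = 78, quantity demanded = (95 − 78)/0.5 = 34.
Sellers' marginal cost at Q' = 34: 19 + 0.7·34 = 42.8.
ΔQ = 63.3333 − 34 = 29.3333; wedge = 78 − 42.8 = 35.2.
DWL = ½ × 29.3333 × 35.2 = €516.27 thousand.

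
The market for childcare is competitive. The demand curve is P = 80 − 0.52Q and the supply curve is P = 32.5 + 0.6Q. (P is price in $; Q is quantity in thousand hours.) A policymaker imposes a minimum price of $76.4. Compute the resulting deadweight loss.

$705.25 thousand

Competitive equilibrium: 80 − 0.52Q = 32.5 + 0.6Q → Q* = 42.4107, P* = 57.9464.
At the floor P = 76.4, quantity demanded = (80 − 76.4)/0.52 = 6.9231.
Sellers' marginal cost at Q' = 6.9231: 32.5 + 0.6·6.9231 = 36.6539.
ΔQ = 42.4107 − 6.9231 = 35.4876; wedge = 76.4 − 36.6539 = 39.7461.
DWL = ½ × 35.4876 × 39.7461 = $705.25 thousand.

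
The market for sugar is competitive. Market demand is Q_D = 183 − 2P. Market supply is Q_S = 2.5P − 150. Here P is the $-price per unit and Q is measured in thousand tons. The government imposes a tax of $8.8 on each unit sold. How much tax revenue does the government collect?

In inverse form: demand P = 91.5 − 0.5Q, supply P = 60 + 0.4Q.
Competitive equilibrium: 91.5 − 0.5Q = 60 + 0.4Q → Q* = 35, P* = 74.
With the tax, the buyer price exceeds the seller price by 8.8: (91.5 − 0.5Q) − (60 + 0.4Q) = 8.8 → Q' = 25.2222.
Tax revenue = 8.8 × 25.2222 = $221.96 thousand.

$221.96 thousand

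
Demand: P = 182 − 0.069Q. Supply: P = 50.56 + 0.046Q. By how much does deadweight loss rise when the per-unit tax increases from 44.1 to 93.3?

Competitive equilibrium: 182 − 0.069Q = 50.56 + 0.046Q → Q* = 1142.9565, P* = 103.136.
For a per-unit tax t: ΔQ = t/0.115, so DWL = ½·t·(t/0.115) = t²/0.23.
At t = 44.1: DWL = 8455.696. At t = 93.3: DWL = 37847.348.
Increase = 37847.348 − 8455.696 = 29391.65.

29391.65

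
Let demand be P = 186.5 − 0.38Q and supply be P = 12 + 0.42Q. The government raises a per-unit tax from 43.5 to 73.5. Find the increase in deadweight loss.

Competitive equilibrium: 186.5 − 0.38Q = 12 + 0.42Q → Q* = 218.125, P* = 103.6125.
For a per-unit tax t: ΔQ = t/0.8, so DWL = ½·t·(t/0.8) = t²/1.6.
At t = 43.5: DWL = 1182.656. At t = 73.5: DWL = 3376.406.
Increase = 3376.406 − 1182.656 = 2193.75.

2193.75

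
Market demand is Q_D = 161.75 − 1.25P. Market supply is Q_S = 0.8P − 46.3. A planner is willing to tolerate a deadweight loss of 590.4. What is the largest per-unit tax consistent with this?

49.2

In inverse form: demand P = 129.4 − 0.8Q, supply P = 57.875 + 1.25Q.
Competitive equilibrium: 129.4 − 0.8Q = 57.875 + 1.25Q → Q* = 34.8902, P* = 101.4878.
A tax t gives ΔQ = t/2.05 and wedge t, so DWL = t²/4.1.
t²/4.1 = 590.4 → t² = 2420.64 → t = 49.2.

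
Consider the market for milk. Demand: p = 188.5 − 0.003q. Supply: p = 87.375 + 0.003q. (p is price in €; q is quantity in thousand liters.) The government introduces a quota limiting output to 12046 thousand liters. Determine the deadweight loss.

Competitive equilibrium: 188.5 − 0.003q = 87.375 + 0.003q → q* = 16854.1667, p* = 137.9375.
At q = 12046: demand price = 188.5 − 0.003·12046 = 152.362; supply price = 87.375 + 0.003·12046 = 123.513.
Δq = 16854.1667 − 12046 = 4808.1667; wedge = 152.362 − 123.513 = 28.849.
Deadweight loss = ½ × 4808.1667 × 28.849 = €69355.40 thousand.

€69355.40 thousand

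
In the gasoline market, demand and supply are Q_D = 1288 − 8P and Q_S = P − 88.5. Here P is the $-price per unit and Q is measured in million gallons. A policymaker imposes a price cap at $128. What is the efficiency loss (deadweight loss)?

In inverse form: demand P = 161 − 0.125Q, supply P = 88.5 + Q.
Competitive equilibrium: 161 − 0.125Q = 88.5 + Q → Q* = 64.4444, P* = 152.9444.
At the ceiling P = 128, quantity supplied = (128 − 88.5)/1 = 39.5.
Willingness to pay at Q' = 39.5: 161 − 0.125·39.5 = 156.0625.
ΔQ = 64.4444 − 39.5 = 24.9444; wedge = 156.0625 − 128 = 28.0625.
The triangle = ½ × 24.9444 × 28.0625 = $350 million.

$350 million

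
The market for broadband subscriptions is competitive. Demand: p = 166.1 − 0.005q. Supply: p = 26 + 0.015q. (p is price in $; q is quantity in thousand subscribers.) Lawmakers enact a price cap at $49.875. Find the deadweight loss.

Competitive equilibrium: 166.1 − 0.005q = 26 + 0.015q → q* = 7005, p* = 131.075.
At the ceiling p = 49.875, quantity supplied = (49.875 − 26)/0.015 = 1591.666667.
Willingness to pay at q' = 1591.666667: 166.1 − 0.005·1591.666667 = 158.141667.
Δq = 7005 − 1591.666667 = 5413.333333; wedge = 158.141667 − 49.875 = 108.266667.
Deadweight loss = ½ × 5413.333333 × 108.266667 = $293041.78 thousand.

$293041.78 thousand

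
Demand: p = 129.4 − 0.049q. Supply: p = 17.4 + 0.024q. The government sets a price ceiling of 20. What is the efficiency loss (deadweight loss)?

74212.84

Competitive equilibrium: 129.4 − 0.049q = 17.4 + 0.024q → q* = 1534.246575, p* = 54.221918.
At the ceiling p = 20, quantity supplied = (20 − 17.4)/0.024 = 108.333333.
Willingness to pay at q' = 108.333333: 129.4 − 0.049·108.333333 = 124.091667.
Δq = 1534.246575 − 108.333333 = 1425.913242; wedge = 124.091667 − 20 = 104.091667.
The triangle = ½ × 1425.913242 × 104.091667 = 74212.84.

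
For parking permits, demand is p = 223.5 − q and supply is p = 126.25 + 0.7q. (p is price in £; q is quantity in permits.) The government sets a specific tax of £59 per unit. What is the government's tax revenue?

£1327.50

Competitive equilibrium: 223.5 − q = 126.25 + 0.7q → q* = 57.2059, p* = 166.2941.
With the tax, the buyer price exceeds the seller price by 59: (223.5 − q) − (126.25 + 0.7q) = 59 → q' = 22.5.
Tax revenue = 59 × 22.5 = £1327.50.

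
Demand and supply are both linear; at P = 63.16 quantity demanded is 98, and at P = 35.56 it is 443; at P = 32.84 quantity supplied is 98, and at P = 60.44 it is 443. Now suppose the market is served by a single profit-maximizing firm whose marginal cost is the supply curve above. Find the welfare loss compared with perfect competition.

Demand slope = (35.56 − 63.16)/(443 − 98) = −0.08, so P = 71 − 0.08Q.
Supply slope = (60.44 − 32.84)/(443 − 98) = 0.08, so P = 25 + 0.08Q.
Competitive equilibrium: 71 − 0.08Q = 25 + 0.08Q → Q* = 287.5, P* = 48.
Marginal revenue: MR = 71 − 0.16Q. Set MR = MC: 71 − 0.16Q = 25 + 0.08Q → Q_m = 191.66667.
Price P_m = 71 − 0.08·191.66667 = 55.66667; MC(Q_m) = 25 + 0.08·191.66667 = 40.33333.
Competitive Q* = 287.5, so ΔQ = 95.83333; wedge = 55.66667 − 40.33333 = 15.33334.
The triangle = ½ × 95.83333 × 15.33334 = 734.72.

734.72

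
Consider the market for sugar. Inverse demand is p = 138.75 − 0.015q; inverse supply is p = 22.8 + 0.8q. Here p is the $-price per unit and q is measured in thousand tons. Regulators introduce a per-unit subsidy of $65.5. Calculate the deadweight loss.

$2632.06 thousand

Competitive equilibrium: 138.75 − 0.015q = 22.8 + 0.8q → q* = 142.2699, p* = 136.616.
The subsidy lowers effective supply by 65.5: p = 0.8q − 42.7.
New quantity: 138.75 − 0.015q = 0.8q − 42.7 → q' = 222.638.
Overproduction Δq = 222.638 − 142.2699 = 80.3681; wedge = subsidy = 65.5.
Deadweight loss = ½ × 80.3681 × 65.5 = $2632.06 thousand.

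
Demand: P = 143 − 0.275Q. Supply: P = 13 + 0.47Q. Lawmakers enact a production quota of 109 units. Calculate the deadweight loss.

Competitive equilibrium: 143 − 0.275Q = 13 + 0.47Q → Q* = 174.4966, P* = 95.0134.
At Q = 109: demand price = 143 − 0.275·109 = 113.025; supply price = 13 + 0.47·109 = 64.23.
ΔQ = 174.4966 − 109 = 65.4966; wedge = 113.025 − 64.23 = 48.795.
Welfare loss = ½ × 65.4966 × 48.795 = 1597.95.

1597.95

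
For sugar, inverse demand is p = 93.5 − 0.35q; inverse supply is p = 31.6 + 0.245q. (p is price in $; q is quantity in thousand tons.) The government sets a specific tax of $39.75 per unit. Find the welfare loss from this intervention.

$1327.78 thousand

Competitive equilibrium: 93.5 − 0.35q = 31.6 + 0.245q → q* = 104.0336, p* = 57.0882.
With the tax, the buyer price exceeds the seller price by 39.75: (93.5 − 0.35q) − (31.6 + 0.245q) = 39.75 → q' = 37.2269.
Δq = 104.0336 − 37.2269 = 66.8067; the wedge equals the tax, 39.75.
DWL = ½ × 66.8067 × 39.75 = $1327.78 thousand.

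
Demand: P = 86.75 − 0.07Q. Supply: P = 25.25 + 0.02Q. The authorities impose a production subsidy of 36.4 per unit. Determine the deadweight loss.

Competitive equilibrium: 86.75 − 0.07Q = 25.25 + 0.02Q → Q* = 683.3333, P* = 38.9167.
The subsidy lowers effective supply by 36.4: P = 0.02Q − 11.15.
New quantity: 86.75 − 0.07Q = 0.02Q − 11.15 → Q' = 1087.7778.
Overproduction ΔQ = 1087.7778 − 683.3333 = 404.4445; wedge = subsidy = 36.4.
DWL = ½ × 404.4445 × 36.4 = 7360.89.

7360.89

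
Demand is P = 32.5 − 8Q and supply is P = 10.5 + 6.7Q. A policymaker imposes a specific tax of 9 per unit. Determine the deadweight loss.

2.76

Competitive equilibrium: 32.5 − 8Q = 10.5 + 6.7Q → Q* = 1.4966, P* = 20.52721.
With the tax, the buyer price exceeds the seller price by 9: (32.5 − 8Q) − (10.5 + 6.7Q) = 9 → Q' = 0.88435.
ΔQ = 1.4966 − 0.88435 = 0.61225; the wedge equals the tax, 9.
Deadweight loss = ½ × 0.61225 × 9 = 2.76.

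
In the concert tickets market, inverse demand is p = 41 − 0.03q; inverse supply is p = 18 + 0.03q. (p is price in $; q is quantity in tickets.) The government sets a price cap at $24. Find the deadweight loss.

Competitive equilibrium: 41 − 0.03q = 18 + 0.03q → q* = 383.3333, p* = 29.5.
At the ceiling p = 24, quantity supplied = (24 − 18)/0.03 = 200.
Willingness to pay at q' = 200: 41 − 0.03·200 = 35.
Δq = 383.3333 − 200 = 183.3333; wedge = 35 − 24 = 11.
Deadweight loss = ½ × 183.3333 × 11 = $1008.33.

$1008.33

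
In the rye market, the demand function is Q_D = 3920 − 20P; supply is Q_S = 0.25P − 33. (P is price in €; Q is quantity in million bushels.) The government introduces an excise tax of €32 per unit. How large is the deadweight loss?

In inverse form: demand P = 196 − 0.05Q, supply P = 132 + 4Q.
Competitive equilibrium: 196 − 0.05Q = 132 + 4Q → Q* = 15.8025, P* = 195.2099.
With the tax, the buyer price exceeds the seller price by 32: (196 − 0.05Q) − (132 + 4Q) = 32 → Q' = 7.9012.
ΔQ = 15.8025 − 7.9012 = 7.9013; the wedge equals the tax, 32.
DWL = ½ × 7.9013 × 32 = €126.42 million.

€126.42 million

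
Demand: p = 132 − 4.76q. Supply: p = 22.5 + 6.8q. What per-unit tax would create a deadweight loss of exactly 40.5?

Competitive equilibrium: 132 − 4.76q = 22.5 + 6.8q → q* = 9.4723, p* = 86.9118.
A tax t gives Δq = t/11.56 and wedge t, so DWL = t²/23.12.
t²/23.12 = 40.5 → t² = 936.36 → t = 30.6.

30.6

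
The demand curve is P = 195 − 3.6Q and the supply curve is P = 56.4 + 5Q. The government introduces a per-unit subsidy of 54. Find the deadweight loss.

169.53

Competitive equilibrium: 195 − 3.6Q = 56.4 + 5Q → Q* = 16.1163, P* = 136.9814.
The subsidy lowers effective supply by 54: P = 2.4 + 5Q.
New quantity: 195 − 3.6Q = 2.4 + 5Q → Q' = 22.3953.
Overproduction ΔQ = 22.3953 − 16.1163 = 6.279; wedge = subsidy = 54.
Welfare loss = ½ × 6.279 × 54 = 169.53.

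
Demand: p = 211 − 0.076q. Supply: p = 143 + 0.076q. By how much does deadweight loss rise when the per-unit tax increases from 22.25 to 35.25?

2458.88

Competitive equilibrium: 211 − 0.076q = 143 + 0.076q → q* = 447.3684, p* = 177.
For a per-unit tax t: Δq = t/0.152, so DWL = ½·t·(t/0.152) = t²/0.304.
At t = 22.25: DWL = 1628.495. At t = 35.25: DWL = 4087.377.
Increase = 4087.377 − 1628.495 = 2458.88.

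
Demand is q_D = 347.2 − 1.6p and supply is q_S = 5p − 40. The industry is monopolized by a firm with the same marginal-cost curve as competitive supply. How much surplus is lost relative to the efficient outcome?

In inverse form: demand p = 217 − 0.625q, supply p = 8 + 0.2q.
Competitive equilibrium: 217 − 0.625q = 8 + 0.2q → q* = 253.3333, p* = 58.6667.
Marginal revenue: MR = 217 − 1.25q. Set MR = MC: 217 − 1.25q = 8 + 0.2q → q_m = 144.1379.
Price p_m = 217 − 0.625·144.1379 = 126.9138; MC(q_m) = 8 + 0.2·144.1379 = 36.8276.
Competitive q* = 253.3333, so Δq = 109.1954; wedge = 126.9138 − 36.8276 = 90.0862.
The triangle = ½ × 109.1954 × 90.0862 = 4918.50.

4918.50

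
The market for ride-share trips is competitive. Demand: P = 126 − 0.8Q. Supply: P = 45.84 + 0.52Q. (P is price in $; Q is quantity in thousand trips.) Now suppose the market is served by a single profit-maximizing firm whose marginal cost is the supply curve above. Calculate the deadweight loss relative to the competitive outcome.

Competitive equilibrium: 126 − 0.8Q = 45.84 + 0.52Q → Q* = 60.7273, P* = 77.4182.
Marginal revenue: MR = 126 − 1.6Q. Set MR = MC: 126 − 1.6Q = 45.84 + 0.52Q → Q_m = 37.8113.
Price P_m = 126 − 0.8·37.8113 = 95.751; MC(Q_m) = 45.84 + 0.52·37.8113 = 65.5019.
Competitive Q* = 60.7273, so ΔQ = 22.916; wedge = 95.751 − 65.5019 = 30.2491.
DWL = ½ × 22.916 × 30.2491 = $346.59 thousand.

$346.59 thousand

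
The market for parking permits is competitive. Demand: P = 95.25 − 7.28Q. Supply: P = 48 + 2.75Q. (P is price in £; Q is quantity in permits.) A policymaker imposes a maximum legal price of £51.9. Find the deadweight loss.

£54.37

Competitive equilibrium: 95.25 − 7.28Q = 48 + 2.75Q → Q* = 4.7109, P* = 60.9549.
At the ceiling P = 51.9, quantity supplied = (51.9 − 48)/2.75 = 1.4182.
Willingness to pay at Q' = 1.4182: 95.25 − 7.28·1.4182 = 84.9255.
ΔQ = 4.7109 − 1.4182 = 3.2927; wedge = 84.9255 − 51.9 = 33.0255.
Welfare loss = ½ × 3.2927 × 33.0255 = £54.37.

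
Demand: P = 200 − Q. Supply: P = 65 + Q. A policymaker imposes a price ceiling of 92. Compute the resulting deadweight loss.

Competitive equilibrium: 200 − Q = 65 + Q → Q* = 67.5, P* = 132.5.
At the ceiling P = 92, quantity supplied = (92 − 65)/1 = 27.
Willingness to pay at Q' = 27: 200 − 1·27 = 173.
ΔQ = 67.5 − 27 = 40.5; wedge = 173 − 92 = 81.
The triangle = ½ × 40.5 × 81 = 1640.25.

1640.25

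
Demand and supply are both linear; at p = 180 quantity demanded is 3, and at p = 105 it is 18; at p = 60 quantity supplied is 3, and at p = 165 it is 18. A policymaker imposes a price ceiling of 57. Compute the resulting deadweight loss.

Demand slope = (105 − 180)/(18 − 3) = −5, so p = 195 − 5q.
Supply slope = (165 − 60)/(18 − 3) = 7, so p = 39 + 7q.
Competitive equilibrium: 195 − 5q = 39 + 7q → q* = 13, p* = 130.
At the ceiling p = 57, quantity supplied = (57 − 39)/7 = 2.5714.
Willingness to pay at q' = 2.5714: 195 − 5·2.5714 = 182.143.
Δq = 13 − 2.5714 = 10.4286; wedge = 182.143 − 57 = 125.143.
The triangle = ½ × 10.4286 × 125.143 = 652.53.

652.53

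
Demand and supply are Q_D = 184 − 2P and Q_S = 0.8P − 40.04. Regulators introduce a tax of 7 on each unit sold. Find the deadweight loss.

14

In inverse form: demand P = 92 − 0.5Q, supply P = 50.05 + 1.25Q.
Competitive equilibrium: 92 − 0.5Q = 50.05 + 1.25Q → Q* = 23.9714, P* = 80.0143.
With the tax, the buyer price exceeds the seller price by 7: (92 − 0.5Q) − (50.05 + 1.25Q) = 7 → Q' = 19.9714.
ΔQ = 23.9714 − 19.9714 = 4; the wedge equals the tax, 7.
The triangle = ½ × 4 × 7 = 14.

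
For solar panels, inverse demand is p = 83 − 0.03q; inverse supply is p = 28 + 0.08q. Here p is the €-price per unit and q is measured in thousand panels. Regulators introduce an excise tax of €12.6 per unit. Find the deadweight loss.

Competitive equilibrium: 83 − 0.03q = 28 + 0.08q → q* = 500, p* = 68.
With the tax, the buyer price exceeds the seller price by 12.6: (83 − 0.03q) − (28 + 0.08q) = 12.6 → q' = 385.4545.
Δq = 500 − 385.4545 = 114.5455; the wedge equals the tax, 12.6.
Welfare loss = ½ × 114.5455 × 12.6 = €721.64 thousand.

€721.64 thousand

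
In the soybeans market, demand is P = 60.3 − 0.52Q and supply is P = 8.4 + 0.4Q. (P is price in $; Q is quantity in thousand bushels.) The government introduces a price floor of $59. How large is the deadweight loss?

Competitive equilibrium: 60.3 − 0.52Q = 8.4 + 0.4Q → Q* = 56.413, P* = 30.9652.
At the floor P = 59, quantity demanded = (60.3 − 59)/0.52 = 2.5.
Sellers' marginal cost at Q' = 2.5: 8.4 + 0.4·2.5 = 9.4.
ΔQ = 56.413 − 2.5 = 53.913; wedge = 59 − 9.4 = 49.6.
DWL = ½ × 53.913 × 49.6 = $1337.04 thousand.

$1337.04 thousand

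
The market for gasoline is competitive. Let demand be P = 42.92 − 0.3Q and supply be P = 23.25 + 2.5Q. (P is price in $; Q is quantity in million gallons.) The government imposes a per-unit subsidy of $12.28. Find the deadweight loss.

Competitive equilibrium: 42.92 − 0.3Q = 23.25 + 2.5Q → Q* = 7.025, P* = 40.8125.
The subsidy lowers effective supply by 12.28: P = 10.97 + 2.5Q.
New quantity: 42.92 − 0.3Q = 10.97 + 2.5Q → Q' = 11.4107.
Overproduction ΔQ = 11.4107 − 7.025 = 4.3857; wedge = subsidy = 12.28.
The triangle = ½ × 4.3857 × 12.28 = $26.93 million.

$26.93 million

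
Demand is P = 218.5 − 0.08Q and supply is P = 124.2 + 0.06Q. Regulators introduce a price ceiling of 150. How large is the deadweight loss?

4152.89

Competitive equilibrium: 218.5 − 0.08Q = 124.2 + 0.06Q → Q* = 673.5714, P* = 164.6143.
At the ceiling P = 150, quantity supplied = (150 − 124.2)/0.06 = 430.
Willingness to pay at Q' = 430: 218.5 − 0.08·430 = 184.1.
ΔQ = 673.5714 − 430 = 243.5714; wedge = 184.1 − 150 = 34.1.
DWL = ½ × 243.5714 × 34.1 = 4152.89.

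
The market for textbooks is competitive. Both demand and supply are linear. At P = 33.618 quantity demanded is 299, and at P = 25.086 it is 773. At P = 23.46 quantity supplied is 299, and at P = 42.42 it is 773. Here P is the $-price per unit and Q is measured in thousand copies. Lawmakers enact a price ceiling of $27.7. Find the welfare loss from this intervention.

Demand slope = (25.086 − 33.618)/(773 − 299) = −0.018, so P = 39 − 0.018Q.
Supply slope = (42.42 − 23.46)/(773 − 299) = 0.04, so P = 11.5 + 0.04Q.
Competitive equilibrium: 39 − 0.018Q = 11.5 + 0.04Q → Q* = 474.1379, P* = 30.4655.
At the ceiling P = 27.7, quantity supplied = (27.7 − 11.5)/0.04 = 405.
Willingness to pay at Q' = 405: 39 − 0.018·405 = 31.71.
ΔQ = 474.1379 − 405 = 69.1379; wedge = 31.71 − 27.7 = 4.01.
DWL = ½ × 69.1379 × 4.01 = $138.62 thousand.

$138.62 thousand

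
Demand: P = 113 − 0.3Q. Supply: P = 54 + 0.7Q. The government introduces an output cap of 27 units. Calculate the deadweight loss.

512

Competitive equilibrium: 113 − 0.3Q = 54 + 0.7Q → Q* = 59, P* = 95.3.
At Q = 27: demand price = 113 − 0.3·27 = 104.9; supply price = 54 + 0.7·27 = 72.9.
ΔQ = 59 − 27 = 32; wedge = 104.9 − 72.9 = 32.
The triangle = ½ × 32 × 32 = 512.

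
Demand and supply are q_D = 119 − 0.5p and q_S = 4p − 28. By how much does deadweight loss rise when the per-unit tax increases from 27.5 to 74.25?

In inverse form: demand p = 238 − 2q, supply p = 7 + 0.25q.
Competitive equilibrium: 238 − 2q = 7 + 0.25q → q* = 102.6667, p* = 32.6667.
For a per-unit tax t: Δq = t/2.25, so DWL = ½·t·(t/2.25) = t²/4.5.
At t = 27.5: DWL = 168.056. At t = 74.25: DWL = 1225.125.
Increase = 1225.125 − 168.056 = 1057.07.

1057.07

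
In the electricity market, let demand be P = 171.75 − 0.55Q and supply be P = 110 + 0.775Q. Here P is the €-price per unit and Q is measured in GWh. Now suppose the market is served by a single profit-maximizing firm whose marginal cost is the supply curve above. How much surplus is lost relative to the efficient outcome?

Competitive equilibrium: 171.75 − 0.55Q = 110 + 0.775Q → Q* = 46.6038, P* = 146.1179.
Marginal revenue: MR = 171.75 − 1.1Q. Set MR = MC: 171.75 − 1.1Q = 110 + 0.775Q → Q_m = 32.9333.
Price P_m = 171.75 − 0.55·32.9333 = 153.6367; MC(Q_m) = 110 + 0.775·32.9333 = 135.5233.
Competitive Q* = 46.6038, so ΔQ = 13.6705; wedge = 153.6367 − 135.5233 = 18.1134.
DWL = ½ × 13.6705 × 18.1134 = €123.81.

€123.81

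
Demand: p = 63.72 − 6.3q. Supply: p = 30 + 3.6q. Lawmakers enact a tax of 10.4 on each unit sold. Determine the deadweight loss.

5.46

Competitive equilibrium: 63.72 − 6.3q = 30 + 3.6q → q* = 3.4061, p* = 42.2618.
With the tax, the buyer price exceeds the seller price by 10.4: (63.72 − 6.3q) − (30 + 3.6q) = 10.4 → q' = 2.3556.
Δq = 3.4061 − 2.3556 = 1.0505; the wedge equals the tax, 10.4.
Deadweight loss = ½ × 1.0505 × 10.4 = 5.46.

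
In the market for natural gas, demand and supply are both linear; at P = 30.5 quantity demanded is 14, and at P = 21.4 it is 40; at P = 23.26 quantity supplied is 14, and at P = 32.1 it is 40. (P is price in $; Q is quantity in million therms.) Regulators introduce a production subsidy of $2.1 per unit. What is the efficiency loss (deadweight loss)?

$3.20 million

Demand slope = (21.4 − 30.5)/(40 − 14) = −0.35, so P = 35.4 − 0.35Q.
Supply slope = (32.1 − 23.26)/(40 − 14) = 0.34, so P = 18.5 + 0.34Q.
Competitive equilibrium: 35.4 − 0.35Q = 18.5 + 0.34Q → Q* = 24.4928, P* = 26.8275.
The subsidy lowers effective supply by 2.1: P = 16.4 + 0.34Q.
New quantity: 35.4 − 0.35Q = 16.4 + 0.34Q → Q' = 27.5362.
Overproduction ΔQ = 27.5362 − 24.4928 = 3.0434; wedge = subsidy = 2.1.
DWL = ½ × 3.0434 × 2.1 = $3.20 million.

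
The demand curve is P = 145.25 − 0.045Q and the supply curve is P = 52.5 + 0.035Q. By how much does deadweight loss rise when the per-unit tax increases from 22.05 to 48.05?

11391.25

Competitive equilibrium: 145.25 − 0.045Q = 52.5 + 0.035Q → Q* = 1159.375, P* = 93.0781.
For a per-unit tax t: ΔQ = t/0.08, so DWL = ½·t·(t/0.08) = t²/0.16.
At t = 22.05: DWL = 3038.766. At t = 48.05: DWL = 14430.016.
Increase = 14430.016 − 3038.766 = 11391.25.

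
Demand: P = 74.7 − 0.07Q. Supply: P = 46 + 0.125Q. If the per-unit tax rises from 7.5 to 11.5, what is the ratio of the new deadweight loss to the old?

2.351

Competitive equilibrium: 74.7 − 0.07Q = 46 + 0.125Q → Q* = 147.1795, P* = 64.3974.
For a per-unit tax t: ΔQ = t/0.195, so DWL = ½·t·(t/0.195) = t²/0.39.
At t = 7.5: DWL = 144.231. At t = 11.5: DWL = 339.103.
Ratio = (11.5/7.5)² = 2.351.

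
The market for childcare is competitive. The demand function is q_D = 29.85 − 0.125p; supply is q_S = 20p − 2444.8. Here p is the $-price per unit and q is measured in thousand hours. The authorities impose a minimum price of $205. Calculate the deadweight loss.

In inverse form: demand p = 238.8 − 8q, supply p = 122.24 + 0.05q.
Competitive equilibrium: 238.8 − 8q = 122.24 + 0.05q → q* = 14.4795, p* = 122.964.
At the floor p = 205, quantity demanded = (238.8 − 205)/8 = 4.225.
Sellers' marginal cost at q' = 4.225: 122.24 + 0.05·4.225 = 122.4513.
Δq = 14.4795 − 4.225 = 10.2545; wedge = 205 − 122.4513 = 82.5487.
Welfare loss = ½ × 10.2545 × 82.5487 = $423.25 thousand.

$423.25 thousand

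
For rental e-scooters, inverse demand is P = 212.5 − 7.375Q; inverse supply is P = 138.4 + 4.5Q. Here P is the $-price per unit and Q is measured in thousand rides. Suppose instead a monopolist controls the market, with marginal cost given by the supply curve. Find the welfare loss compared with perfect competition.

$33.93 thousand

Competitive equilibrium: 212.5 − 7.375Q = 138.4 + 4.5Q → Q* = 6.24, P* = 166.48.
Marginal revenue: MR = 212.5 − 14.75Q. Set MR = MC: 212.5 − 14.75Q = 138.4 + 4.5Q → Q_m = 3.8494.
Price P_m = 212.5 − 7.375·3.8494 = 184.1107; MC(Q_m) = 138.4 + 4.5·3.8494 = 155.7223.
Competitive Q* = 6.24, so ΔQ = 2.3906; wedge = 184.1107 − 155.7223 = 28.3884.
DWL = ½ × 2.3906 × 28.3884 = $33.93 thousand.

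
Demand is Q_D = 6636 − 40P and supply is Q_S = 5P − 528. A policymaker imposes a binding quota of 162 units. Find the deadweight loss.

1264.05

In inverse form: demand P = 165.9 − 0.025Q, supply P = 105.6 + 0.2Q.
Competitive equilibrium: 165.9 − 0.025Q = 105.6 + 0.2Q → Q* = 268, P* = 159.2.
At Q = 162: demand price = 165.9 − 0.025·162 = 161.85; supply price = 105.6 + 0.2·162 = 138.
ΔQ = 268 − 162 = 106; wedge = 161.85 − 138 = 23.85.
DWL = ½ × 106 × 23.85 = 1264.05.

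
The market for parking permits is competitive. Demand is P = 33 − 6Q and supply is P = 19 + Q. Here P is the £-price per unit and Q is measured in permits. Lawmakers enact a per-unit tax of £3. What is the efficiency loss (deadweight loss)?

£0.64

Competitive equilibrium: 33 − 6Q = 19 + Q → Q* = 2, P* = 21.
With the tax, the buyer price exceeds the seller price by 3: (33 − 6Q) − (19 + Q) = 3 → Q' = 1.5714.
ΔQ = 2 − 1.5714 = 0.4286; the wedge equals the tax, 3.
DWL = ½ × 0.4286 × 3 = £0.64.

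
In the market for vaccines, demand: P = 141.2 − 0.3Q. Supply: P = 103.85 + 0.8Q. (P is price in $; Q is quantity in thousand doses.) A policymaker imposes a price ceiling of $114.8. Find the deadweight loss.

$225.91 thousand

Competitive equilibrium: 141.2 − 0.3Q = 103.85 + 0.8Q → Q* = 33.9545, P* = 131.0136.
At the ceiling P = 114.8, quantity supplied = (114.8 − 103.85)/0.8 = 13.6875.
Willingness to pay at Q' = 13.6875: 141.2 − 0.3·13.6875 = 137.0938.
ΔQ = 33.9545 − 13.6875 = 20.267; wedge = 137.0938 − 114.8 = 22.2938.
DWL = ½ × 20.267 × 22.2938 = $225.91 thousand.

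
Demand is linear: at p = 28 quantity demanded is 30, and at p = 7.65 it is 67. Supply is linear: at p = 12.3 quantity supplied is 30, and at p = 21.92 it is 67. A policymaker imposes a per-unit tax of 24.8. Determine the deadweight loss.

379.65

Demand slope = (7.65 − 28)/(67 − 30) = −0.55, so p = 44.5 − 0.55q.
Supply slope = (21.92 − 12.3)/(67 − 30) = 0.26, so p = 4.5 + 0.26q.
Competitive equilibrium: 44.5 − 0.55q = 4.5 + 0.26q → q* = 49.3827, p* = 17.3395.
With the tax, the buyer price exceeds the seller price by 24.8: (44.5 − 0.55q) − (4.5 + 0.26q) = 24.8 → q' = 18.7654.
Δq = 49.3827 − 18.7654 = 30.6173; the wedge equals the tax, 24.8.
DWL = ½ × 30.6173 × 24.8 = 379.65.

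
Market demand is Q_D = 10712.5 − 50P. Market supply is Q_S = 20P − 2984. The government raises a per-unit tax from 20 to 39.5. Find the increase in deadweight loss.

In inverse form: demand P = 214.25 − 0.02Q, supply P = 149.2 + 0.05Q.
Competitive equilibrium: 214.25 − 0.02Q = 149.2 + 0.05Q → Q* = 929.2857, P* = 195.6643.
For a per-unit tax t: ΔQ = t/0.07, so DWL = ½·t·(t/0.07) = t²/0.14.
At t = 20: DWL = 2857.143. At t = 39.5: DWL = 11144.643.
Increase = 11144.643 − 2857.143 = 8287.50.

8287.50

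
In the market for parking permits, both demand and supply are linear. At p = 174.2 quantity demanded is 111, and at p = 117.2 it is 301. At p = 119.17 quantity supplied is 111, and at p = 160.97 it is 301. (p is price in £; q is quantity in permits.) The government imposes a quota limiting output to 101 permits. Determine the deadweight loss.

£3488.13

Demand slope = (117.2 − 174.2)/(301 − 111) = −0.3, so p = 207.5 − 0.3q.
Supply slope = (160.97 − 119.17)/(301 − 111) = 0.22, so p = 94.75 + 0.22q.
Competitive equilibrium: 207.5 − 0.3q = 94.75 + 0.22q → q* = 216.8269, p* = 142.4519.
At q = 101: demand price = 207.5 − 0.3·101 = 177.2; supply price = 94.75 + 0.22·101 = 116.97.
Δq = 216.8269 − 101 = 115.8269; wedge = 177.2 − 116.97 = 60.23.
Deadweight loss = ½ × 115.8269 × 60.23 = £3488.13.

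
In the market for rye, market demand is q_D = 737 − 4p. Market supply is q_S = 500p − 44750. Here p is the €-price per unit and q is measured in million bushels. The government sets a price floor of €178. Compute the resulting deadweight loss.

In inverse form: demand p = 184.25 − 0.25q, supply p = 89.5 + 0.002q.
Competitive equilibrium: 184.25 − 0.25q = 89.5 + 0.002q → q* = 375.99206, p* = 90.25198.
At the floor p = 178, quantity demanded = (184.25 − 178)/0.25 = 25.
Sellers' marginal cost at q' = 25: 89.5 + 0.002·25 = 89.55.
Δq = 375.99206 − 25 = 350.99206; wedge = 178 − 89.55 = 88.45.
DWL = ½ × 350.99206 × 88.45 = €15522.62 million.

€15522.62 million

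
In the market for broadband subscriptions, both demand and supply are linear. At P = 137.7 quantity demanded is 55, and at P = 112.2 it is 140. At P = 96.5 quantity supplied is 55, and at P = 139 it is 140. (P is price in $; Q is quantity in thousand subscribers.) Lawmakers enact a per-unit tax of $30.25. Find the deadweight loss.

$571.91 thousand

Demand slope = (112.2 − 137.7)/(140 − 55) = −0.3, so P = 154.2 − 0.3Q.
Supply slope = (139 − 96.5)/(140 − 55) = 0.5, so P = 69 + 0.5Q.
Competitive equilibrium: 154.2 − 0.3Q = 69 + 0.5Q → Q* = 106.5, P* = 122.25.
With the tax, the buyer price exceeds the seller price by 30.25: (154.2 − 0.3Q) − (69 + 0.5Q) = 30.25 → Q' = 68.6875.
ΔQ = 106.5 − 68.6875 = 37.8125; the wedge equals the tax, 30.25.
The triangle = ½ × 37.8125 × 30.25 = $571.91 thousand.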